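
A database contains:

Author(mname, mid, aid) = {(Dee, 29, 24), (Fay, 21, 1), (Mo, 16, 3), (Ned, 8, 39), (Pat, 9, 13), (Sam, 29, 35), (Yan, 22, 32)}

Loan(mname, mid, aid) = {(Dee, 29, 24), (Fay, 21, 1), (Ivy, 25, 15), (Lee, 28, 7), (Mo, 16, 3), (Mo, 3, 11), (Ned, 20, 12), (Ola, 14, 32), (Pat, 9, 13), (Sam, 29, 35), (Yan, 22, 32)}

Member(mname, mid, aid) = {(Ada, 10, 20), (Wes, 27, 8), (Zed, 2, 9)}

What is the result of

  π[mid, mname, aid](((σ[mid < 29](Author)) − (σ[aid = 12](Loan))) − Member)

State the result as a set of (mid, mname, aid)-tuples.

{(16, Mo, 3), (21, Fay, 1), (22, Yan, 32), (8, Ned, 39), (9, Pat, 13)}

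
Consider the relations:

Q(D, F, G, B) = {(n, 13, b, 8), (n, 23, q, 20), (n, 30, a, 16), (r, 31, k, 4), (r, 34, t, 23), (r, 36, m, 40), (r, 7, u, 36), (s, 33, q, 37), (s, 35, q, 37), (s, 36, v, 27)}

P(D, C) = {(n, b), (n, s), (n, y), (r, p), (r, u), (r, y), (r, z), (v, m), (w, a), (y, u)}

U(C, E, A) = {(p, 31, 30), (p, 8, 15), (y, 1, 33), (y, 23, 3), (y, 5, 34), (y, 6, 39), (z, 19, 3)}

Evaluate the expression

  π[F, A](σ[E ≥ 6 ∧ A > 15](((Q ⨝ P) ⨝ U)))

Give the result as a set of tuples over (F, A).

{(13, 39), (23, 39), (30, 39), (31, 30), (31, 39), (34, 30), (34, 39), (36, 30), (36, 39), (7, 30), (7, 39)}

Natural join on D: {(n, 13, b, 8, b), (n, 13, b, 8, s), (n, 13, b, 8, y), (n, 23, q, 20, b), (n, 23, q, 20, s), (n, 23, q, 20, y), (n, 30, a, 16, b), (n, 30, a, 16, s), (n, 30, a, 16, y), (r, 31, k, 4, p), (r, 31, k, 4, u), (r, 31, k, 4, y), (r, 31, k, 4, z), (r, 34, t, 23, p), (r, 34, t, 23, u), (r, 34, t, 23, y), (r, 34, t, 23, z), (r, 36, m, 40, p), (r, 36, m, 40, u), (r, 36, m, 40, y), (r, 36, m, 40, z), (r, 7, u, 36, p), (r, 7, u, 36, u), (r, 7, u, 36, y), (r, 7, u, 36, z)}
Natural join on C: {(n, 13, b, 8, y, 1, 33), (n, 13, b, 8, y, 23, 3), (n, 13, b, 8, y, 5, 34), (n, 13, b, 8, y, 6, 39), (n, 23, q, 20, y, 1, 33), (n, 23, q, 20, y, 23, 3), (n, 23, q, 20, y, 5, 34), (n, 23, q, 20, y, 6, 39), (n, 30, a, 16, y, 1, 33), (n, 30, a, 16, y, 23, 3), (n, 30, a, 16, y, 5, 34), (n, 30, a, 16, y, 6, 39), (r, 31, k, 4, p, 31, 30), (r, 31, k, 4, p, 8, 15), (r, 31, k, 4, y, 1, 33), (r, 31, k, 4, y, 23, 3), (r, 31, k, 4, y, 5, 34), (r, 31, k, 4, y, 6, 39), (r, 31, k, 4, z, 19, 3), (r, 34, t, 23, p, 31, 30), (r, 34, t, 23, p, 8, 15), (r, 34, t, 23, y, 1, 33), (r, 34, t, 23, y, 23, 3), (r, 34, t, 23, y, 5, 34), (r, 34, t, 23, y, 6, 39), (r, 34, t, 23, z, 19, 3), (r, 36, m, 40, p, 31, 30), (r, 36, m, 40, p, 8, 15), (r, 36, m, 40, y, 1, 33), (r, 36, m, 40, y, 23, 3), (r, 36, m, 40, y, 5, 34), (r, 36, m, 40, y, 6, 39), (r, 36, m, 40, z, 19, 3), (r, 7, u, 36, p, 31, 30), (r, 7, u, 36, p, 8, 15), (r, 7, u, 36, y, 1, 33), (r, 7, u, 36, y, 23, 3), (r, 7, u, 36, y, 5, 34), (r, 7, u, 36, y, 6, 39), (r, 7, u, 36, z, 19, 3)}
Apply σ_{E ≥ 6 ∧ A > 15}; surviving tuples: {(n, 13, b, 8, y, 6, 39), (n, 23, q, 20, y, 6, 39), (n, 30, a, 16, y, 6, 39), (r, 31, k, 4, p, 31, 30), (r, 31, k, 4, y, 6, 39), (r, 34, t, 23, p, 31, 30), (r, 34, t, 23, y, 6, 39), (r, 36, m, 40, p, 31, 30), (r, 36, m, 40, y, 6, 39), (r, 7, u, 36, p, 31, 30), (r, 7, u, 36, y, 6, 39)}
π[F, A]: project onto (F, A) → {(13, 39), (23, 39), (30, 39), (31, 30), (31, 39), (34, 30), (34, 39), (36, 30), (36, 39), (7, 30), (7, 39)}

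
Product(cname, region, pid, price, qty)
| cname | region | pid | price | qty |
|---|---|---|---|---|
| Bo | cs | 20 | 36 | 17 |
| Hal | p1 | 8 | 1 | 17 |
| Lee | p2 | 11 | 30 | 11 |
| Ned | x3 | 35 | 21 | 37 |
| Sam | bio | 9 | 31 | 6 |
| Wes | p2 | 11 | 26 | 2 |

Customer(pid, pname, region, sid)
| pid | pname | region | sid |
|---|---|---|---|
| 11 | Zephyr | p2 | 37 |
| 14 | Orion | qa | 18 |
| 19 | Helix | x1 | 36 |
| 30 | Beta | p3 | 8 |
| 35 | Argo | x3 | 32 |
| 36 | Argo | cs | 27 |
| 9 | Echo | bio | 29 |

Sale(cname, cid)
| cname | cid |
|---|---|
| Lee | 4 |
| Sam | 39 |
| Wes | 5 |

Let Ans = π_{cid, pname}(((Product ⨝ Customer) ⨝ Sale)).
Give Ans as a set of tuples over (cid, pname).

{(39, Echo), (4, Zephyr), (5, Zephyr)}

Product ⋈ Customer (natural join on region, pid): {(Lee, p2, 11, 30, 11, Zephyr, 37), (Ned, x3, 35, 21, 37, Argo, 32), (Sam, bio, 9, 31, 6, Echo, 29), (Wes, p2, 11, 26, 2, Zephyr, 37)}
(Product ⨝ Customer) ⋈ Sale (natural join on cname): {(Lee, p2, 11, 30, 11, Zephyr, 37, 4), (Sam, bio, 9, 31, 6, Echo, 29, 39), (Wes, p2, 11, 26, 2, Zephyr, 37, 5)}
Keep only column(s) cid, pname: {(39, Echo), (4, Zephyr), (5, Zephyr)}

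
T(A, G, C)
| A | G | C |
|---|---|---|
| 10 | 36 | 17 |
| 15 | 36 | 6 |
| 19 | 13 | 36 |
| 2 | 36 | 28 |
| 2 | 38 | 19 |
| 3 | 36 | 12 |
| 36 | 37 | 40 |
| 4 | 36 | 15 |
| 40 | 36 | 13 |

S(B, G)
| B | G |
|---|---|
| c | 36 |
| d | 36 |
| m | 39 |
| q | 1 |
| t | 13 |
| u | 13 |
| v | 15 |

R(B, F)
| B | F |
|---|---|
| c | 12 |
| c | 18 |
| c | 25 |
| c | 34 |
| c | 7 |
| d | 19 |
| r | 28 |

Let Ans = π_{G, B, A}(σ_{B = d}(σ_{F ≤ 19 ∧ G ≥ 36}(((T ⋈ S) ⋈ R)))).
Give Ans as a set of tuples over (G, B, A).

Joining T and S on G yields {(10, 36, 17, c), (10, 36, 17, d), (15, 36, 6, c), (15, 36, 6, d), (19, 13, 36, t), (19, 13, 36, u), (2, 36, 28, c), (2, 36, 28, d), (3, 36, 12, c), (3, 36, 12, d), (4, 36, 15, c), (4, 36, 15, d), (40, 36, 13, c), (40, 36, 13, d)}.
Joining (T ⋈ S) and R on B yields {(10, 36, 17, c, 12), (10, 36, 17, c, 18), (10, 36, 17, c, 25), (10, 36, 17, c, 34), (10, 36, 17, c, 7), (10, 36, 17, d, 19), (15, 36, 6, c, 12), (15, 36, 6, c, 18), (15, 36, 6, c, 25), (15, 36, 6, c, 34), (15, 36, 6, c, 7), (15, 36, 6, d, 19), (2, 36, 28, c, 12), (2, 36, 28, c, 18), (2, 36, 28, c, 25), (2, 36, 28, c, 34), (2, 36, 28, c, 7), (2, 36, 28, d, 19), (3, 36, 12, c, 12), (3, 36, 12, c, 18), (3, 36, 12, c, 25), (3, 36, 12, c, 34), (3, 36, 12, c, 7), (3, 36, 12, d, 19), (4, 36, 15, c, 12), (4, 36, 15, c, 18), (4, 36, 15, c, 25), (4, 36, 15, c, 34), (4, 36, 15, c, 7), (4, 36, 15, d, 19), (40, 36, 13, c, 12), (40, 36, 13, c, 18), (40, 36, 13, c, 25), (40, 36, 13, c, 34), (40, 36, 13, c, 7), (40, 36, 13, d, 19)}.
σ[F ≤ 19 ∧ G ≥ 36]: keep tuples satisfying F ≤ 19 ∧ G ≥ 36 → {(10, 36, 17, c, 12), (10, 36, 17, c, 18), (10, 36, 17, c, 7), (10, 36, 17, d, 19), (15, 36, 6, c, 12), (15, 36, 6, c, 18), (15, 36, 6, c, 7), (15, 36, 6, d, 19), (2, 36, 28, c, 12), (2, 36, 28, c, 18), (2, 36, 28, c, 7), (2, 36, 28, d, 19), (3, 36, 12, c, 12), (3, 36, 12, c, 18), (3, 36, 12, c, 7), (3, 36, 12, d, 19), (4, 36, 15, c, 12), (4, 36, 15, c, 18), (4, 36, 15, c, 7), (4, 36, 15, d, 19), (40, 36, 13, c, 12), (40, 36, 13, c, 18), (40, 36, 13, c, 7), (40, 36, 13, d, 19)}
σ[B = d]: keep tuples satisfying B = d → {(10, 36, 17, d, 19), (15, 36, 6, d, 19), (2, 36, 28, d, 19), (3, 36, 12, d, 19), (4, 36, 15, d, 19), (40, 36, 13, d, 19)}
π_{G, B, A} gives {(36, d, 10), (36, d, 15), (36, d, 2), (36, d, 3), (36, d, 4), (36, d, 40)}.

{(36, d, 10), (36, d, 15), (36, d, 2), (36, d, 3), (36, d, 4), (36, d, 40)}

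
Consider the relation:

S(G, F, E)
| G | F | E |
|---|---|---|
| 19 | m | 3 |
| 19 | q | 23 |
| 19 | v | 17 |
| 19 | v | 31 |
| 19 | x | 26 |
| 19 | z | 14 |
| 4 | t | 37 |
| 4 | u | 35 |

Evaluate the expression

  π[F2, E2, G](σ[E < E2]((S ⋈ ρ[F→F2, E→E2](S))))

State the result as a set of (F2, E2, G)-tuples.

ρ[F→F2, E→E2]: schema becomes (G, F2, E2); tuples unchanged.
Joining S and ρ[F→F2, E→E2](S) on G yields {(19, m, 3, m, 3), (19, m, 3, q, 23), (19, m, 3, v, 17), (19, m, 3, v, 31), (19, m, 3, x, 26), (19, m, 3, z, 14), (19, q, 23, m, 3), (19, q, 23, q, 23), (19, q, 23, v, 17), (19, q, 23, v, 31), (19, q, 23, x, 26), (19, q, 23, z, 14), (19, v, 17, m, 3), (19, v, 17, q, 23), (19, v, 17, v, 17), (19, v, 17, v, 31), (19, v, 17, x, 26), (19, v, 17, z, 14), (19, v, 31, m, 3), (19, v, 31, q, 23), (19, v, 31, v, 17), (19, v, 31, v, 31), (19, v, 31, x, 26), (19, v, 31, z, 14), (19, x, 26, m, 3), (19, x, 26, q, 23), (19, x, 26, v, 17), (19, x, 26, v, 31), (19, x, 26, x, 26), (19, x, 26, z, 14), (19, z, 14, m, 3), (19, z, 14, q, 23), (19, z, 14, v, 17), (19, z, 14, v, 31), (19, z, 14, x, 26), (19, z, 14, z, 14), (4, t, 37, t, 37), (4, t, 37, u, 35), (4, u, 35, t, 37), (4, u, 35, u, 35)}.
Filtering on E < E2 leaves {(19, m, 3, q, 23), (19, m, 3, v, 17), (19, m, 3, v, 31), (19, m, 3, x, 26), (19, m, 3, z, 14), (19, q, 23, v, 31), (19, q, 23, x, 26), (19, v, 17, q, 23), (19, v, 17, v, 31), (19, v, 17, x, 26), (19, x, 26, v, 31), (19, z, 14, q, 23), (19, z, 14, v, 17), (19, z, 14, v, 31), (19, z, 14, x, 26), (4, u, 35, t, 37)}.
Keep only column(s) F2, E2, G (10 duplicate(s) eliminated): {(q, 23, 19), (t, 37, 4), (v, 17, 19), (v, 31, 19), (x, 26, 19), (z, 14, 19)}

{(q, 23, 19), (t, 37, 4), (v, 17, 19), (v, 31, 19), (x, 26, 19), (z, 14, 19)}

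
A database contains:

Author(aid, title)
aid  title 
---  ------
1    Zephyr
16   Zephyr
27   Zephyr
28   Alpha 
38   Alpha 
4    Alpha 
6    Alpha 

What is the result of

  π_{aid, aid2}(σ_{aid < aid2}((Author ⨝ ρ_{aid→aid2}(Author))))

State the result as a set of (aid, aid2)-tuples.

{(1, 16), (1, 27), (16, 27), (28, 38), (4, 28), (4, 38), (4, 6), (6, 28), (6, 38)}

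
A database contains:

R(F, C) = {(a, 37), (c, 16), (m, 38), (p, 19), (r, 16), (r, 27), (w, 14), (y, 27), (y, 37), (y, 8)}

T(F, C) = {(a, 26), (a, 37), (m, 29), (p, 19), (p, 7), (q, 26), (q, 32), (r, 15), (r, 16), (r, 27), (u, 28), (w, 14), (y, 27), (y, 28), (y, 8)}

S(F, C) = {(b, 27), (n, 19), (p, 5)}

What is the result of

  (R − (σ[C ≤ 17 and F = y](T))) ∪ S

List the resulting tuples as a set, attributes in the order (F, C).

{(a, 37), (b, 27), (c, 16), (m, 38), (n, 19), (p, 19), (p, 5), (r, 16), (r, 27), (w, 14), (y, 27), (y, 37)}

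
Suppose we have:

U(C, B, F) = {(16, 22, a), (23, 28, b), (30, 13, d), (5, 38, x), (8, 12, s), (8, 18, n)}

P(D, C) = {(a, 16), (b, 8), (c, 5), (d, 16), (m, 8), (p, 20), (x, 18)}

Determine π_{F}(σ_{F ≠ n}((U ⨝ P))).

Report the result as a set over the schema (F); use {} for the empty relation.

{a, s, x}

Joining U and P on C yields {(16, 22, a, a), (16, 22, a, d), (5, 38, x, c), (8, 12, s, b), (8, 12, s, m), (8, 18, n, b), (8, 18, n, m)}.
Filtering on F ≠ n leaves {(16, 22, a, a), (16, 22, a, d), (5, 38, x, c), (8, 12, s, b), (8, 12, s, m)}.
π_{F} gives {a, s, x} (2 duplicate(s) eliminated).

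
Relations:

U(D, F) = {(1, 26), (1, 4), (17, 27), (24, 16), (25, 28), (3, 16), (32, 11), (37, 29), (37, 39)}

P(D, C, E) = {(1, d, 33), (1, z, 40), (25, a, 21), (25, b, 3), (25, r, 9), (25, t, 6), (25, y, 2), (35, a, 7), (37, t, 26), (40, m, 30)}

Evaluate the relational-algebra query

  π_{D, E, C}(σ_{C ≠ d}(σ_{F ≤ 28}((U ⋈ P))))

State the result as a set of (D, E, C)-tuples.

{(1, 40, z), (25, 2, y), (25, 21, a), (25, 3, b), (25, 6, t), (25, 9, r)}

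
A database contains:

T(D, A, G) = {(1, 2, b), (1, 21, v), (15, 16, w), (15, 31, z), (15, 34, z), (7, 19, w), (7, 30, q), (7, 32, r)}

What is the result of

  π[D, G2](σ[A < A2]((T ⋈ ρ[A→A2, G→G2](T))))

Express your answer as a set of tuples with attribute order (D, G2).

ρ[A→A2, G→G2]: schema becomes (D, A2, G2); tuples unchanged.
Natural join on D: {(1, 2, b, 2, b), (1, 2, b, 21, v), (1, 21, v, 2, b), (1, 21, v, 21, v), (15, 16, w, 16, w), (15, 16, w, 31, z), (15, 16, w, 34, z), (15, 31, z, 16, w), (15, 31, z, 31, z), (15, 31, z, 34, z), (15, 34, z, 16, w), (15, 34, z, 31, z), (15, 34, z, 34, z), (7, 19, w, 19, w), (7, 19, w, 30, q), (7, 19, w, 32, r), (7, 30, q, 19, w), (7, 30, q, 30, q), (7, 30, q, 32, r), (7, 32, r, 19, w), (7, 32, r, 30, q), (7, 32, r, 32, r)}
Apply σ_{A < A2}; surviving tuples: {(1, 2, b, 21, v), (15, 16, w, 31, z), (15, 16, w, 34, z), (15, 31, z, 34, z), (7, 19, w, 30, q), (7, 19, w, 32, r), (7, 30, q, 32, r)}
Projecting to D, G2 (3 duplicate(s) eliminated): {(1, v), (15, z), (7, q), (7, r)}

{(1, v), (15, z), (7, q), (7, r)}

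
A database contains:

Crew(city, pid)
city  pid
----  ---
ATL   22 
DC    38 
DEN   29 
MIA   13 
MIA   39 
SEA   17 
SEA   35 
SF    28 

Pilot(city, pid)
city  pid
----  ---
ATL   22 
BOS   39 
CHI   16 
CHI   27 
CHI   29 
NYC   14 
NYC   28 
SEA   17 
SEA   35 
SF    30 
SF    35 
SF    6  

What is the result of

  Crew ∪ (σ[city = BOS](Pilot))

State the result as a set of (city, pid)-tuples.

{(ATL, 22), (BOS, 39), (DC, 38), (DEN, 29), (MIA, 13), (MIA, 39), (SEA, 17), (SEA, 35), (SF, 28)}

Filtering on city = BOS leaves {(BOS, 39)}.
Set union of the two operands is {(ATL, 22), (BOS, 39), (DC, 38), (DEN, 29), (MIA, 13), (MIA, 39), (SEA, 17), (SEA, 35), (SF, 28)}.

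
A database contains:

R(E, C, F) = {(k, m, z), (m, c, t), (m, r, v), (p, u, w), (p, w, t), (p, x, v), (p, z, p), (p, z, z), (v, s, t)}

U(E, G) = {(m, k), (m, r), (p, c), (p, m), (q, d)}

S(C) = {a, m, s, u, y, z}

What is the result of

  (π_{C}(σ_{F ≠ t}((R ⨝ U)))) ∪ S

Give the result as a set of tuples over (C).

{a, m, r, s, u, x, y, z}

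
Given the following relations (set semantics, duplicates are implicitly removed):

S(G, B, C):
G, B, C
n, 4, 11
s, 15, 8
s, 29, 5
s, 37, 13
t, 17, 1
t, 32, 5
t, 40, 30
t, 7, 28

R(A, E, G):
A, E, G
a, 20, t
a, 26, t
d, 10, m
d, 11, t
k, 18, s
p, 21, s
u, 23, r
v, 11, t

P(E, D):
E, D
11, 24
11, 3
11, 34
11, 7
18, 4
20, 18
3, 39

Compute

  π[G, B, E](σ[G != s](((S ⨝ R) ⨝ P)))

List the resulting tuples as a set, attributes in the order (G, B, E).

S ⋈ R (natural join on G): {(s, 15, 8, k, 18), (s, 15, 8, p, 21), (s, 29, 5, k, 18), (s, 29, 5, p, 21), (s, 37, 13, k, 18), (s, 37, 13, p, 21), (t, 17, 1, a, 20), (t, 17, 1, a, 26), (t, 17, 1, d, 11), (t, 17, 1, v, 11), (t, 32, 5, a, 20), (t, 32, 5, a, 26), (t, 32, 5, d, 11), (t, 32, 5, v, 11), (t, 40, 30, a, 20), (t, 40, 30, a, 26), (t, 40, 30, d, 11), (t, 40, 30, v, 11), (t, 7, 28, a, 20), (t, 7, 28, a, 26), (t, 7, 28, d, 11), (t, 7, 28, v, 11)}
(S ⨝ R) ⋈ P (natural join on E): {(s, 15, 8, k, 18, 4), (s, 29, 5, k, 18, 4), (s, 37, 13, k, 18, 4), (t, 17, 1, a, 20, 18), (t, 17, 1, d, 11, 24), (t, 17, 1, d, 11, 3), (t, 17, 1, d, 11, 34), (t, 17, 1, d, 11, 7), (t, 17, 1, v, 11, 24), (t, 17, 1, v, 11, 3), (t, 17, 1, v, 11, 34), (t, 17, 1, v, 11, 7), (t, 32, 5, a, 20, 18), (t, 32, 5, d, 11, 24), (t, 32, 5, d, 11, 3), (t, 32, 5, d, 11, 34), (t, 32, 5, d, 11, 7), (t, 32, 5, v, 11, 24), (t, 32, 5, v, 11, 3), (t, 32, 5, v, 11, 34), (t, 32, 5, v, 11, 7), (t, 40, 30, a, 20, 18), (t, 40, 30, d, 11, 24), (t, 40, 30, d, 11, 3), (t, 40, 30, d, 11, 34), (t, 40, 30, d, 11, 7), (t, 40, 30, v, 11, 24), (t, 40, 30, v, 11, 3), (t, 40, 30, v, 11, 34), (t, 40, 30, v, 11, 7), (t, 7, 28, a, 20, 18), (t, 7, 28, d, 11, 24), (t, 7, 28, d, 11, 3), (t, 7, 28, d, 11, 34), (t, 7, 28, d, 11, 7), (t, 7, 28, v, 11, 24), (t, 7, 28, v, 11, 3), (t, 7, 28, v, 11, 34), (t, 7, 28, v, 11, 7)}
Apply σ_{G != s}; surviving tuples: {(t, 17, 1, a, 20, 18), (t, 17, 1, d, 11, 24), (t, 17, 1, d, 11, 3), (t, 17, 1, d, 11, 34), (t, 17, 1, d, 11, 7), (t, 17, 1, v, 11, 24), (t, 17, 1, v, 11, 3), (t, 17, 1, v, 11, 34), (t, 17, 1, v, 11, 7), (t, 32, 5, a, 20, 18), (t, 32, 5, d, 11, 24), (t, 32, 5, d, 11, 3), (t, 32, 5, d, 11, 34), (t, 32, 5, d, 11, 7), (t, 32, 5, v, 11, 24), (t, 32, 5, v, 11, 3), (t, 32, 5, v, 11, 34), (t, 32, 5, v, 11, 7), (t, 40, 30, a, 20, 18), (t, 40, 30, d, 11, 24), (t, 40, 30, d, 11, 3), (t, 40, 30, d, 11, 34), (t, 40, 30, d, 11, 7), (t, 40, 30, v, 11, 24), (t, 40, 30, v, 11, 3), (t, 40, 30, v, 11, 34), (t, 40, 30, v, 11, 7), (t, 7, 28, a, 20, 18), (t, 7, 28, d, 11, 24), (t, 7, 28, d, 11, 3), (t, 7, 28, d, 11, 34), (t, 7, 28, d, 11, 7), (t, 7, 28, v, 11, 24), (t, 7, 28, v, 11, 3), (t, 7, 28, v, 11, 34), (t, 7, 28, v, 11, 7)}
π_{G, B, E} gives {(t, 17, 11), (t, 17, 20), (t, 32, 11), (t, 32, 20), (t, 40, 11), (t, 40, 20), (t, 7, 11), (t, 7, 20)} (28 duplicate(s) eliminated).

{(t, 17, 11), (t, 17, 20), (t, 32, 11), (t, 32, 20), (t, 40, 11), (t, 40, 20), (t, 7, 11), (t, 7, 20)}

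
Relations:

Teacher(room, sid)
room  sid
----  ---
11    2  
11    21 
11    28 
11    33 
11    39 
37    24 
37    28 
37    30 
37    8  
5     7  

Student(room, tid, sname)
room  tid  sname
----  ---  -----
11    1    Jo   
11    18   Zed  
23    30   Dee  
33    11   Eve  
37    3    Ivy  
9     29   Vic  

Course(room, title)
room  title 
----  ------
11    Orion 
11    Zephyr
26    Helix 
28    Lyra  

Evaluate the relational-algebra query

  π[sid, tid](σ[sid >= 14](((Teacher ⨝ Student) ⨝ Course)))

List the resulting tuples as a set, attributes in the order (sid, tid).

Natural join on room: {(11, 2, 1, Jo), (11, 2, 18, Zed), (11, 21, 1, Jo), (11, 21, 18, Zed), (11, 28, 1, Jo), (11, 28, 18, Zed), (11, 33, 1, Jo), (11, 33, 18, Zed), (11, 39, 1, Jo), (11, 39, 18, Zed), (37, 24, 3, Ivy), (37, 28, 3, Ivy), (37, 30, 3, Ivy), (37, 8, 3, Ivy)}
Natural join on room: {(11, 2, 1, Jo, Orion), (11, 2, 1, Jo, Zephyr), (11, 2, 18, Zed, Orion), (11, 2, 18, Zed, Zephyr), (11, 21, 1, Jo, Orion), (11, 21, 1, Jo, Zephyr), (11, 21, 18, Zed, Orion), (11, 21, 18, Zed, Zephyr), (11, 28, 1, Jo, Orion), (11, 28, 1, Jo, Zephyr), (11, 28, 18, Zed, Orion), (11, 28, 18, Zed, Zephyr), (11, 33, 1, Jo, Orion), (11, 33, 1, Jo, Zephyr), (11, 33, 18, Zed, Orion), (11, 33, 18, Zed, Zephyr), (11, 39, 1, Jo, Orion), (11, 39, 1, Jo, Zephyr), (11, 39, 18, Zed, Orion), (11, 39, 18, Zed, Zephyr)}
Filtering on sid >= 14 leaves {(11, 21, 1, Jo, Orion), (11, 21, 1, Jo, Zephyr), (11, 21, 18, Zed, Orion), (11, 21, 18, Zed, Zephyr), (11, 28, 1, Jo, Orion), (11, 28, 1, Jo, Zephyr), (11, 28, 18, Zed, Orion), (11, 28, 18, Zed, Zephyr), (11, 33, 1, Jo, Orion), (11, 33, 1, Jo, Zephyr), (11, 33, 18, Zed, Orion), (11, 33, 18, Zed, Zephyr), (11, 39, 1, Jo, Orion), (11, 39, 1, Jo, Zephyr), (11, 39, 18, Zed, Orion), (11, 39, 18, Zed, Zephyr)}.
Projecting to sid, tid (8 duplicate(s) eliminated): {(21, 1), (21, 18), (28, 1), (28, 18), (33, 1), (33, 18), (39, 1), (39, 18)}

{(21, 1), (21, 18), (28, 1), (28, 18), (33, 1), (33, 18), (39, 1), (39, 18)}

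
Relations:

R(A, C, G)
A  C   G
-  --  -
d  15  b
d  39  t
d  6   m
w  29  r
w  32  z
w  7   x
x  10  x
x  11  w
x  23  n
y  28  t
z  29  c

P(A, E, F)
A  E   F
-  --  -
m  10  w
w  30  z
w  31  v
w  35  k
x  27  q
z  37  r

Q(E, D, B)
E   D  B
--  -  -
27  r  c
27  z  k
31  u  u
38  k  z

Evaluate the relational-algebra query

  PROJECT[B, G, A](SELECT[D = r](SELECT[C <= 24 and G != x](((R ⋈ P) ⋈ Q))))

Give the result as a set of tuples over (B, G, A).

R ⋈ P (natural join on A): {(w, 29, r, 30, z), (w, 29, r, 31, v), (w, 29, r, 35, k), (w, 32, z, 30, z), (w, 32, z, 31, v), (w, 32, z, 35, k), (w, 7, x, 30, z), (w, 7, x, 31, v), (w, 7, x, 35, k), (x, 10, x, 27, q), (x, 11, w, 27, q), (x, 23, n, 27, q), (z, 29, c, 37, r)}
(R ⋈ P) ⋈ Q (natural join on E): {(w, 29, r, 31, v, u, u), (w, 32, z, 31, v, u, u), (w, 7, x, 31, v, u, u), (x, 10, x, 27, q, r, c), (x, 10, x, 27, q, z, k), (x, 11, w, 27, q, r, c), (x, 11, w, 27, q, z, k), (x, 23, n, 27, q, r, c), (x, 23, n, 27, q, z, k)}
Selection C <= 24 and G != x: {(x, 11, w, 27, q, r, c), (x, 11, w, 27, q, z, k), (x, 23, n, 27, q, r, c), (x, 23, n, 27, q, z, k)}
Selection D = r: {(x, 11, w, 27, q, r, c), (x, 23, n, 27, q, r, c)}
π[B, G, A]: project onto (B, G, A) → {(c, n, x), (c, w, x)}

{(c, n, x), (c, w, x)}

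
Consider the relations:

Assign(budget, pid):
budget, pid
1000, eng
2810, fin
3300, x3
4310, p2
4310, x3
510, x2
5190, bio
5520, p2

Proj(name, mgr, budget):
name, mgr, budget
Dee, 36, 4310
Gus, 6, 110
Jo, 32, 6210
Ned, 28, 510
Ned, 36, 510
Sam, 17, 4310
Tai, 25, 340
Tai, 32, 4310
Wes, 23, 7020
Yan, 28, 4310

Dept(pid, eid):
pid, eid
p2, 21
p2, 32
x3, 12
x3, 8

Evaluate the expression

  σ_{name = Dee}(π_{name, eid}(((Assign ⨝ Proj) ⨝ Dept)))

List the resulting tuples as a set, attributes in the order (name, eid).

Assign ⋈ Proj (natural join on budget): {(4310, p2, Dee, 36), (4310, p2, Sam, 17), (4310, p2, Tai, 32), (4310, p2, Yan, 28), (4310, x3, Dee, 36), (4310, x3, Sam, 17), (4310, x3, Tai, 32), (4310, x3, Yan, 28), (510, x2, Ned, 28), (510, x2, Ned, 36)}
(Assign ⨝ Proj) ⋈ Dept (natural join on pid): {(4310, p2, Dee, 36, 21), (4310, p2, Dee, 36, 32), (4310, p2, Sam, 17, 21), (4310, p2, Sam, 17, 32), (4310, p2, Tai, 32, 21), (4310, p2, Tai, 32, 32), (4310, p2, Yan, 28, 21), (4310, p2, Yan, 28, 32), (4310, x3, Dee, 36, 12), (4310, x3, Dee, 36, 8), (4310, x3, Sam, 17, 12), (4310, x3, Sam, 17, 8), (4310, x3, Tai, 32, 12), (4310, x3, Tai, 32, 8), (4310, x3, Yan, 28, 12), (4310, x3, Yan, 28, 8)}
Projecting to name, eid: {(Dee, 12), (Dee, 21), (Dee, 32), (Dee, 8), (Sam, 12), (Sam, 21), (Sam, 32), (Sam, 8), (Tai, 12), (Tai, 21), (Tai, 32), (Tai, 8), (Yan, 12), (Yan, 21), (Yan, 32), (Yan, 8)}
Apply σ_{name = Dee}; surviving tuples: {(Dee, 12), (Dee, 21), (Dee, 32), (Dee, 8)}

{(Dee, 12), (Dee, 21), (Dee, 32), (Dee, 8)}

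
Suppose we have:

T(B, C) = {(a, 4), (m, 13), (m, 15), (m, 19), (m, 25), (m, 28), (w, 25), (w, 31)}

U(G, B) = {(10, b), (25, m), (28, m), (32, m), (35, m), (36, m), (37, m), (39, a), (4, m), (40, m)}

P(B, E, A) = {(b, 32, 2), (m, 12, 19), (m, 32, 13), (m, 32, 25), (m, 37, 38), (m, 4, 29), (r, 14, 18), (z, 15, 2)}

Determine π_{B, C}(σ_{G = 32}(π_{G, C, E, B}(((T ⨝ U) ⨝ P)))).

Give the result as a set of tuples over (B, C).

{(m, 13), (m, 15), (m, 19), (m, 25), (m, 28)}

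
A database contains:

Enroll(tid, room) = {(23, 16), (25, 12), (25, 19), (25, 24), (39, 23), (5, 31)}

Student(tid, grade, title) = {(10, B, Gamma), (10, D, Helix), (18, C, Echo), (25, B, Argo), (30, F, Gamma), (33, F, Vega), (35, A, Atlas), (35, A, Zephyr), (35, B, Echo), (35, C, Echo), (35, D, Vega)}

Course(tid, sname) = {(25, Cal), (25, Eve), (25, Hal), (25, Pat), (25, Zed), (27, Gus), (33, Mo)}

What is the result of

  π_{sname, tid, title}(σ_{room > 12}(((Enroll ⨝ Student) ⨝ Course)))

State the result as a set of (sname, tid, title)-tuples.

Joining Enroll and Student on tid yields {(25, 12, B, Argo), (25, 19, B, Argo), (25, 24, B, Argo)}.
Joining (Enroll ⨝ Student) and Course on tid yields {(25, 12, B, Argo, Cal), (25, 12, B, Argo, Eve), (25, 12, B, Argo, Hal), (25, 12, B, Argo, Pat), (25, 12, B, Argo, Zed), (25, 19, B, Argo, Cal), (25, 19, B, Argo, Eve), (25, 19, B, Argo, Hal), (25, 19, B, Argo, Pat), (25, 19, B, Argo, Zed), (25, 24, B, Argo, Cal), (25, 24, B, Argo, Eve), (25, 24, B, Argo, Hal), (25, 24, B, Argo, Pat), (25, 24, B, Argo, Zed)}.
Apply σ_{room > 12}; surviving tuples: {(25, 19, B, Argo, Cal), (25, 19, B, Argo, Eve), (25, 19, B, Argo, Hal), (25, 19, B, Argo, Pat), (25, 19, B, Argo, Zed), (25, 24, B, Argo, Cal), (25, 24, B, Argo, Eve), (25, 24, B, Argo, Hal), (25, 24, B, Argo, Pat), (25, 24, B, Argo, Zed)}
Projecting to sname, tid, title (5 duplicate(s) eliminated): {(Cal, 25, Argo), (Eve, 25, Argo), (Hal, 25, Argo), (Pat, 25, Argo), (Zed, 25, Argo)}

{(Cal, 25, Argo), (Eve, 25, Argo), (Hal, 25, Argo), (Pat, 25, Argo), (Zed, 25, Argo)}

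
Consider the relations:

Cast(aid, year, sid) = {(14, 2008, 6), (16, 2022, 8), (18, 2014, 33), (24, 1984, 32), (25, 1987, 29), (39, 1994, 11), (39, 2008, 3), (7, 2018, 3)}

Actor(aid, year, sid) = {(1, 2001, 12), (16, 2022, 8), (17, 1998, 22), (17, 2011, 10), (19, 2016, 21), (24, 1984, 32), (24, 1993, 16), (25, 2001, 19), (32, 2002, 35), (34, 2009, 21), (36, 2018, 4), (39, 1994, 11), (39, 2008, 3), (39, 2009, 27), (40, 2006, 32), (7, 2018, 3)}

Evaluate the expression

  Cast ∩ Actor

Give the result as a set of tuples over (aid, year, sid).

{(16, 2022, 8), (24, 1984, 32), (39, 1994, 11), (39, 2008, 3), (7, 2018, 3)}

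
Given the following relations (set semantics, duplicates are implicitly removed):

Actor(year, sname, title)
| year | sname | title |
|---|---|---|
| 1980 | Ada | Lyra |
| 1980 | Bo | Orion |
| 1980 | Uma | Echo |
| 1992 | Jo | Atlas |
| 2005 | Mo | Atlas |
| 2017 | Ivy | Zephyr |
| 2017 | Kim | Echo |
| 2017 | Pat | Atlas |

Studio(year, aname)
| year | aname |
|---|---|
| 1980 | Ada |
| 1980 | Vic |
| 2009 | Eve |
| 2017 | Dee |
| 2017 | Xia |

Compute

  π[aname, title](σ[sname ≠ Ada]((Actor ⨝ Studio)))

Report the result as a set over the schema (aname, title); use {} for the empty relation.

{(Ada, Echo), (Ada, Orion), (Dee, Atlas), (Dee, Echo), (Dee, Zephyr), (Vic, Echo), (Vic, Orion), (Xia, Atlas), (Xia, Echo), (Xia, Zephyr)}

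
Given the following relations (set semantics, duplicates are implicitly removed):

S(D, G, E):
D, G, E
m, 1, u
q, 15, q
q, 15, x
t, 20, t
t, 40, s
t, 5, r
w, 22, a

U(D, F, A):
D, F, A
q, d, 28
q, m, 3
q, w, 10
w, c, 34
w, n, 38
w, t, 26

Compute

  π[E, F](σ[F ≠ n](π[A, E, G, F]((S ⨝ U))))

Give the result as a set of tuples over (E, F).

{(a, c), (a, t), (q, d), (q, m), (q, w), (x, d), (x, m), (x, w)}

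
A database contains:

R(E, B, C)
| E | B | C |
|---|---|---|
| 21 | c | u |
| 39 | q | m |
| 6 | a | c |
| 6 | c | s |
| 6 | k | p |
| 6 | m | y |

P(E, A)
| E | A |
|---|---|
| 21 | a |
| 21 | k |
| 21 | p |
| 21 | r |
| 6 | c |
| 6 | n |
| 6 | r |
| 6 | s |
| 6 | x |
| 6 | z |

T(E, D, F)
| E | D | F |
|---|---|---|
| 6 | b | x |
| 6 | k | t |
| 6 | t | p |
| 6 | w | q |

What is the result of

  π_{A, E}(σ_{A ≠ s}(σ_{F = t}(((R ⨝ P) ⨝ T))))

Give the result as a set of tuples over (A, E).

{(c, 6), (n, 6), (r, 6), (x, 6), (z, 6)}

Natural join on E: {(21, c, u, a), (21, c, u, k), (21, c, u, p), (21, c, u, r), (6, a, c, c), (6, a, c, n), (6, a, c, r), (6, a, c, s), (6, a, c, x), (6, a, c, z), (6, c, s, c), (6, c, s, n), (6, c, s, r), (6, c, s, s), (6, c, s, x), (6, c, s, z), (6, k, p, c), (6, k, p, n), (6, k, p, r), (6, k, p, s), (6, k, p, x), (6, k, p, z), (6, m, y, c), (6, m, y, n), (6, m, y, r), (6, m, y, s), (6, m, y, x), (6, m, y, z)}
Natural join on E: {(6, a, c, c, b, x), (6, a, c, c, k, t), (6, a, c, c, t, p), (6, a, c, c, w, q), (6, a, c, n, b, x), (6, a, c, n, k, t), (6, a, c, n, t, p), (6, a, c, n, w, q), (6, a, c, r, b, x), (6, a, c, r, k, t), (6, a, c, r, t, p), (6, a, c, r, w, q), (6, a, c, s, b, x), (6, a, c, s, k, t), (6, a, c, s, t, p), (6, a, c, s, w, q), (6, a, c, x, b, x), (6, a, c, x, k, t), (6, a, c, x, t, p), (6, a, c, x, w, q), (6, a, c, z, b, x), (6, a, c, z, k, t), (6, a, c, z, t, p), (6, a, c, z, w, q), (6, c, s, c, b, x), (6, c, s, c, k, t), (6, c, s, c, t, p), (6, c, s, c, w, q), (6, c, s, n, b, x), (6, c, s, n, k, t), (6, c, s, n, t, p), (6, c, s, n, w, q), (6, c, s, r, b, x), (6, c, s, r, k, t), (6, c, s, r, t, p), (6, c, s, r, w, q), (6, c, s, s, b, x), (6, c, s, s, k, t), (6, c, s, s, t, p), (6, c, s, s, w, q), (6, c, s, x, b, x), (6, c, s, x, k, t), (6, c, s, x, t, p), (6, c, s, x, w, q), (6, c, s, z, b, x), (6, c, s, z, k, t), (6, c, s, z, t, p), (6, c, s, z, w, q), (6, k, p, c, b, x), (6, k, p, c, k, t), (6, k, p, c, t, p), (6, k, p, c, w, q), (6, k, p, n, b, x), (6, k, p, n, k, t), (6, k, p, n, t, p), (6, k, p, n, w, q), (6, k, p, r, b, x), (6, k, p, r, k, t), (6, k, p, r, t, p), (6, k, p, r, w, q), (6, k, p, s, b, x), (6, k, p, s, k, t), (6, k, p, s, t, p), (6, k, p, s, w, q), (6, k, p, x, b, x), (6, k, p, x, k, t), (6, k, p, x, t, p), (6, k, p, x, w, q), (6, k, p, z, b, x), (6, k, p, z, k, t), (6, k, p, z, t, p), (6, k, p, z, w, q), (6, m, y, c, b, x), (6, m, y, c, k, t), (6, m, y, c, t, p), (6, m, y, c, w, q), (6, m, y, n, b, x), (6, m, y, n, k, t), (6, m, y, n, t, p), (6, m, y, n, w, q), (6, m, y, r, b, x), (6, m, y, r, k, t), (6, m, y, r, t, p), (6, m, y, r, w, q), (6, m, y, s, b, x), (6, m, y, s, k, t), (6, m, y, s, t, p), (6, m, y, s, w, q), (6, m, y, x, b, x), (6, m, y, x, k, t), (6, m, y, x, t, p), (6, m, y, x, w, q), (6, m, y, z, b, x), (6, m, y, z, k, t), (6, m, y, z, t, p), (6, m, y, z, w, q)}
Filtering on F = t leaves {(6, a, c, c, k, t), (6, a, c, n, k, t), (6, a, c, r, k, t), (6, a, c, s, k, t), (6, a, c, x, k, t), (6, a, c, z, k, t), (6, c, s, c, k, t), (6, c, s, n, k, t), (6, c, s, r, k, t), (6, c, s, s, k, t), (6, c, s, x, k, t), (6, c, s, z, k, t), (6, k, p, c, k, t), (6, k, p, n, k, t), (6, k, p, r, k, t), (6, k, p, s, k, t), (6, k, p, x, k, t), (6, k, p, z, k, t), (6, m, y, c, k, t), (6, m, y, n, k, t), (6, m, y, r, k, t), (6, m, y, s, k, t), (6, m, y, x, k, t), (6, m, y, z, k, t)}.
Filtering on A ≠ s leaves {(6, a, c, c, k, t), (6, a, c, n, k, t), (6, a, c, r, k, t), (6, a, c, x, k, t), (6, a, c, z, k, t), (6, c, s, c, k, t), (6, c, s, n, k, t), (6, c, s, r, k, t), (6, c, s, x, k, t), (6, c, s, z, k, t), (6, k, p, c, k, t), (6, k, p, n, k, t), (6, k, p, r, k, t), (6, k, p, x, k, t), (6, k, p, z, k, t), (6, m, y, c, k, t), (6, m, y, n, k, t), (6, m, y, r, k, t), (6, m, y, x, k, t), (6, m, y, z, k, t)}.
π[A, E]: project onto (A, E) (15 duplicate(s) eliminated) → {(c, 6), (n, 6), (r, 6), (x, 6), (z, 6)}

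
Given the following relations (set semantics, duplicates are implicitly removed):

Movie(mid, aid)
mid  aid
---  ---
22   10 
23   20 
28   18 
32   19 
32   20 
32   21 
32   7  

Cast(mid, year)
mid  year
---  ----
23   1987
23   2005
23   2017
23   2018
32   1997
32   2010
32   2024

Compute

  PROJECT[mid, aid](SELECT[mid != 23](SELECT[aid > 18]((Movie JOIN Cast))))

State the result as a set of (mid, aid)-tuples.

Movie ⋈ Cast (natural join on mid): {(23, 20, 1987), (23, 20, 2005), (23, 20, 2017), (23, 20, 2018), (32, 19, 1997), (32, 19, 2010), (32, 19, 2024), (32, 20, 1997), (32, 20, 2010), (32, 20, 2024), (32, 21, 1997), (32, 21, 2010), (32, 21, 2024), (32, 7, 1997), (32, 7, 2010), (32, 7, 2024)}
Selection aid > 18: {(23, 20, 1987), (23, 20, 2005), (23, 20, 2017), (23, 20, 2018), (32, 19, 1997), (32, 19, 2010), (32, 19, 2024), (32, 20, 1997), (32, 20, 2010), (32, 20, 2024), (32, 21, 1997), (32, 21, 2010), (32, 21, 2024)}
Selection mid != 23: {(32, 19, 1997), (32, 19, 2010), (32, 19, 2024), (32, 20, 1997), (32, 20, 2010), (32, 20, 2024), (32, 21, 1997), (32, 21, 2010), (32, 21, 2024)}
Keep only column(s) mid, aid (6 duplicate(s) eliminated): {(32, 19), (32, 20), (32, 21)}

{(32, 19), (32, 20), (32, 21)}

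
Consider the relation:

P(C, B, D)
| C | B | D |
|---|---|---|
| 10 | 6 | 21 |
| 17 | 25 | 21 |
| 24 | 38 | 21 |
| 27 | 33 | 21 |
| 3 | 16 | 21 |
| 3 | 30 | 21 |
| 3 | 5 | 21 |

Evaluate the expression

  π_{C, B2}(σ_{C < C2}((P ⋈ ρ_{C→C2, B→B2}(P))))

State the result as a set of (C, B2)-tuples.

{(10, 25), (10, 33), (10, 38), (17, 33), (17, 38), (24, 33), (3, 25), (3, 33), (3, 38), (3, 6)}

ρ[C→C2, B→B2]: schema becomes (C2, B2, D); tuples unchanged.
P ⋈ ρ_{C→C2, B→B2}(P) (natural join on D): {(10, 6, 21, 10, 6), (10, 6, 21, 17, 25), (10, 6, 21, 24, 38), (10, 6, 21, 27, 33), (10, 6, 21, 3, 16), (10, 6, 21, 3, 30), (10, 6, 21, 3, 5), (17, 25, 21, 10, 6), (17, 25, 21, 17, 25), (17, 25, 21, 24, 38), (17, 25, 21, 27, 33), (17, 25, 21, 3, 16), (17, 25, 21, 3, 30), (17, 25, 21, 3, 5), (24, 38, 21, 10, 6), (24, 38, 21, 17, 25), (24, 38, 21, 24, 38), (24, 38, 21, 27, 33), (24, 38, 21, 3, 16), (24, 38, 21, 3, 30), (24, 38, 21, 3, 5), (27, 33, 21, 10, 6), (27, 33, 21, 17, 25), (27, 33, 21, 24, 38), (27, 33, 21, 27, 33), (27, 33, 21, 3, 16), (27, 33, 21, 3, 30), (27, 33, 21, 3, 5), (3, 16, 21, 10, 6), (3, 16, 21, 17, 25), (3, 16, 21, 24, 38), (3, 16, 21, 27, 33), (3, 16, 21, 3, 16), (3, 16, 21, 3, 30), (3, 16, 21, 3, 5), (3, 30, 21, 10, 6), (3, 30, 21, 17, 25), (3, 30, 21, 24, 38), (3, 30, 21, 27, 33), (3, 30, 21, 3, 16), (3, 30, 21, 3, 30), (3, 30, 21, 3, 5), (3, 5, 21, 10, 6), (3, 5, 21, 17, 25), (3, 5, 21, 24, 38), (3, 5, 21, 27, 33), (3, 5, 21, 3, 16), (3, 5, 21, 3, 30), (3, 5, 21, 3, 5)}
Apply σ_{C < C2}; surviving tuples: {(10, 6, 21, 17, 25), (10, 6, 21, 24, 38), (10, 6, 21, 27, 33), (17, 25, 21, 24, 38), (17, 25, 21, 27, 33), (24, 38, 21, 27, 33), (3, 16, 21, 10, 6), (3, 16, 21, 17, 25), (3, 16, 21, 24, 38), (3, 16, 21, 27, 33), (3, 30, 21, 10, 6), (3, 30, 21, 17, 25), (3, 30, 21, 24, 38), (3, 30, 21, 27, 33), (3, 5, 21, 10, 6), (3, 5, 21, 17, 25), (3, 5, 21, 24, 38), (3, 5, 21, 27, 33)}
Projecting to C, B2 (8 duplicate(s) eliminated): {(10, 25), (10, 33), (10, 38), (17, 33), (17, 38), (24, 33), (3, 25), (3, 33), (3, 38), (3, 6)}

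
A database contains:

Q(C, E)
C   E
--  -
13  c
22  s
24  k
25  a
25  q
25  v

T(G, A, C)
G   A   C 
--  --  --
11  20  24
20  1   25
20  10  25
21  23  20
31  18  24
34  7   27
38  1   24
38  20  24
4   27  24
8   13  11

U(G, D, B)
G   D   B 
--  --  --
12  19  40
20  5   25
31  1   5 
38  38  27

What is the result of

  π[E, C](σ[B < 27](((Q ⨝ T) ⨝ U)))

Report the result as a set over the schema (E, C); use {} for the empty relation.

Natural join on C: {(24, k, 11, 20), (24, k, 31, 18), (24, k, 38, 1), (24, k, 38, 20), (24, k, 4, 27), (25, a, 20, 1), (25, a, 20, 10), (25, q, 20, 1), (25, q, 20, 10), (25, v, 20, 1), (25, v, 20, 10)}
Natural join on G: {(24, k, 31, 18, 1, 5), (24, k, 38, 1, 38, 27), (24, k, 38, 20, 38, 27), (25, a, 20, 1, 5, 25), (25, a, 20, 10, 5, 25), (25, q, 20, 1, 5, 25), (25, q, 20, 10, 5, 25), (25, v, 20, 1, 5, 25), (25, v, 20, 10, 5, 25)}
Apply σ_{B < 27}; surviving tuples: {(24, k, 31, 18, 1, 5), (25, a, 20, 1, 5, 25), (25, a, 20, 10, 5, 25), (25, q, 20, 1, 5, 25), (25, q, 20, 10, 5, 25), (25, v, 20, 1, 5, 25), (25, v, 20, 10, 5, 25)}
π_{E, C} gives {(a, 25), (k, 24), (q, 25), (v, 25)} (3 duplicate(s) eliminated).

{(a, 25), (k, 24), (q, 25), (v, 25)}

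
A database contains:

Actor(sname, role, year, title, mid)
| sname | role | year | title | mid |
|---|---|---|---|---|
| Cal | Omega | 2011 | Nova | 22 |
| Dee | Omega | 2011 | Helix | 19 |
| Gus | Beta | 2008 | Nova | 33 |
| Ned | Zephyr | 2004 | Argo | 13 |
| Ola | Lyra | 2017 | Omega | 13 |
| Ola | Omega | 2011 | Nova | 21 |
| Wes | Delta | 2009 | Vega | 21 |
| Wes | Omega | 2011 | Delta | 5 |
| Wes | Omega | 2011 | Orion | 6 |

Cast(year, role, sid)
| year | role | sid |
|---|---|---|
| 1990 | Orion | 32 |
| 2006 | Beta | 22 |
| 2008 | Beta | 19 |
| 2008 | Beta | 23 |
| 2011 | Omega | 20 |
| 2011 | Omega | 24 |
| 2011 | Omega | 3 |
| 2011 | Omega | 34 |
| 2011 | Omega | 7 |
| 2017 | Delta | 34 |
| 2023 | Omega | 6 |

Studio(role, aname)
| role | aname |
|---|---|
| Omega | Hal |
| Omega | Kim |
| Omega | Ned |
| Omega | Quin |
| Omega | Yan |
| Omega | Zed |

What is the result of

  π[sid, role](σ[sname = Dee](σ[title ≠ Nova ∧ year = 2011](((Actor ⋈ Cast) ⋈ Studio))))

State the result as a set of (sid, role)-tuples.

{(20, Omega), (24, Omega), (3, Omega), (34, Omega), (7, Omega)}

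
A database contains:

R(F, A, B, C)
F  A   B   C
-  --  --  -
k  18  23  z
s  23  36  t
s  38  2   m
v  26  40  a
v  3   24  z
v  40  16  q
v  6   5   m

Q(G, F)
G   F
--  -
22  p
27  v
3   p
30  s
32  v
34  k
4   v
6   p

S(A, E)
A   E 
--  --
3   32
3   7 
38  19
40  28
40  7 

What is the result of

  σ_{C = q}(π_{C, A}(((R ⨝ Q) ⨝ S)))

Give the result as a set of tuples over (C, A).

{(q, 40)}

Natural join on F: {(k, 18, 23, z, 34), (s, 23, 36, t, 30), (s, 38, 2, m, 30), (v, 26, 40, a, 27), (v, 26, 40, a, 32), (v, 26, 40, a, 4), (v, 3, 24, z, 27), (v, 3, 24, z, 32), (v, 3, 24, z, 4), (v, 40, 16, q, 27), (v, 40, 16, q, 32), (v, 40, 16, q, 4), (v, 6, 5, m, 27), (v, 6, 5, m, 32), (v, 6, 5, m, 4)}
Natural join on A: {(s, 38, 2, m, 30, 19), (v, 3, 24, z, 27, 32), (v, 3, 24, z, 27, 7), (v, 3, 24, z, 32, 32), (v, 3, 24, z, 32, 7), (v, 3, 24, z, 4, 32), (v, 3, 24, z, 4, 7), (v, 40, 16, q, 27, 28), (v, 40, 16, q, 27, 7), (v, 40, 16, q, 32, 28), (v, 40, 16, q, 32, 7), (v, 40, 16, q, 4, 28), (v, 40, 16, q, 4, 7)}
π_{C, A} gives {(m, 38), (q, 40), (z, 3)} (10 duplicate(s) eliminated).
Selection C = q: {(q, 40)}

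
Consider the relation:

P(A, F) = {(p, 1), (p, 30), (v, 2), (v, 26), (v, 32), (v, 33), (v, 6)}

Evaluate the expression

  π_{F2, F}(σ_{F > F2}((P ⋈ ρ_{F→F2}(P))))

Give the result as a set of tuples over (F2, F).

ρ[F→F2]: schema becomes (A, F2); tuples unchanged.
Joining P and ρ_{F→F2}(P) on A yields {(p, 1, 1), (p, 1, 30), (p, 30, 1), (p, 30, 30), (v, 2, 2), (v, 2, 26), (v, 2, 32), (v, 2, 33), (v, 2, 6), (v, 26, 2), (v, 26, 26), (v, 26, 32), (v, 26, 33), (v, 26, 6), (v, 32, 2), (v, 32, 26), (v, 32, 32), (v, 32, 33), (v, 32, 6), (v, 33, 2), (v, 33, 26), (v, 33, 32), (v, 33, 33), (v, 33, 6), (v, 6, 2), (v, 6, 26), (v, 6, 32), (v, 6, 33), (v, 6, 6)}.
Selection F > F2: {(p, 30, 1), (v, 26, 2), (v, 26, 6), (v, 32, 2), (v, 32, 26), (v, 32, 6), (v, 33, 2), (v, 33, 26), (v, 33, 32), (v, 33, 6), (v, 6, 2)}
Projecting to F2, F: {(1, 30), (2, 26), (2, 32), (2, 33), (2, 6), (26, 32), (26, 33), (32, 33), (6, 26), (6, 32), (6, 33)}

{(1, 30), (2, 26), (2, 32), (2, 33), (2, 6), (26, 32), (26, 33), (32, 33), (6, 26), (6, 32), (6, 33)}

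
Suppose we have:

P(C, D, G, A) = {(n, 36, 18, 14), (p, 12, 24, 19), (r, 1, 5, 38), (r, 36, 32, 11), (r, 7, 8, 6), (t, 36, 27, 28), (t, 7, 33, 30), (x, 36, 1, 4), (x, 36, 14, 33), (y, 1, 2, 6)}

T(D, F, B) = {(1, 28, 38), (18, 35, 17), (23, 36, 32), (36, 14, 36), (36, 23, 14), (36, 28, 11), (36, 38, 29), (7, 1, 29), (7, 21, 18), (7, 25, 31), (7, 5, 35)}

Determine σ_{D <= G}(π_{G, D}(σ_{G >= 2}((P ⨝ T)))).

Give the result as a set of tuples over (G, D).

Joining P and T on D yields {(n, 36, 18, 14, 14, 36), (n, 36, 18, 14, 23, 14), (n, 36, 18, 14, 28, 11), (n, 36, 18, 14, 38, 29), (r, 1, 5, 38, 28, 38), (r, 36, 32, 11, 14, 36), (r, 36, 32, 11, 23, 14), (r, 36, 32, 11, 28, 11), (r, 36, 32, 11, 38, 29), (r, 7, 8, 6, 1, 29), (r, 7, 8, 6, 21, 18), (r, 7, 8, 6, 25, 31), (r, 7, 8, 6, 5, 35), (t, 36, 27, 28, 14, 36), (t, 36, 27, 28, 23, 14), (t, 36, 27, 28, 28, 11), (t, 36, 27, 28, 38, 29), (t, 7, 33, 30, 1, 29), (t, 7, 33, 30, 21, 18), (t, 7, 33, 30, 25, 31), (t, 7, 33, 30, 5, 35), (x, 36, 1, 4, 14, 36), (x, 36, 1, 4, 23, 14), (x, 36, 1, 4, 28, 11), (x, 36, 1, 4, 38, 29), (x, 36, 14, 33, 14, 36), (x, 36, 14, 33, 23, 14), (x, 36, 14, 33, 28, 11), (x, 36, 14, 33, 38, 29), (y, 1, 2, 6, 28, 38)}.
Filtering on G >= 2 leaves {(n, 36, 18, 14, 14, 36), (n, 36, 18, 14, 23, 14), (n, 36, 18, 14, 28, 11), (n, 36, 18, 14, 38, 29), (r, 1, 5, 38, 28, 38), (r, 36, 32, 11, 14, 36), (r, 36, 32, 11, 23, 14), (r, 36, 32, 11, 28, 11), (r, 36, 32, 11, 38, 29), (r, 7, 8, 6, 1, 29), (r, 7, 8, 6, 21, 18), (r, 7, 8, 6, 25, 31), (r, 7, 8, 6, 5, 35), (t, 36, 27, 28, 14, 36), (t, 36, 27, 28, 23, 14), (t, 36, 27, 28, 28, 11), (t, 36, 27, 28, 38, 29), (t, 7, 33, 30, 1, 29), (t, 7, 33, 30, 21, 18), (t, 7, 33, 30, 25, 31), (t, 7, 33, 30, 5, 35), (x, 36, 14, 33, 14, 36), (x, 36, 14, 33, 23, 14), (x, 36, 14, 33, 28, 11), (x, 36, 14, 33, 38, 29), (y, 1, 2, 6, 28, 38)}.
Projecting to G, D (18 duplicate(s) eliminated): {(14, 36), (18, 36), (2, 1), (27, 36), (32, 36), (33, 7), (5, 1), (8, 7)}
Filtering on D <= G leaves {(2, 1), (33, 7), (5, 1), (8, 7)}.

{(2, 1), (33, 7), (5, 1), (8, 7)}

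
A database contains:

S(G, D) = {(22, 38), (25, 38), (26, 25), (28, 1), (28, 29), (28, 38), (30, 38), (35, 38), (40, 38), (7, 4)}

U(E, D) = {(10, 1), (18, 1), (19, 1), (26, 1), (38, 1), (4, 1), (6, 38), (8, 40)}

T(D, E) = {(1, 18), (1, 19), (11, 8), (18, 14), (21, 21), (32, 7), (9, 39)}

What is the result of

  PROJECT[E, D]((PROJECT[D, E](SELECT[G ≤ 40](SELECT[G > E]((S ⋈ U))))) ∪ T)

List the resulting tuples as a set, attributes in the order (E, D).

S ⋈ U (natural join on D): {(22, 38, 6), (25, 38, 6), (28, 1, 10), (28, 1, 18), (28, 1, 19), (28, 1, 26), (28, 1, 38), (28, 1, 4), (28, 38, 6), (30, 38, 6), (35, 38, 6), (40, 38, 6)}
Selection G > E: {(22, 38, 6), (25, 38, 6), (28, 1, 10), (28, 1, 18), (28, 1, 19), (28, 1, 26), (28, 1, 4), (28, 38, 6), (30, 38, 6), (35, 38, 6), (40, 38, 6)}
Selection G ≤ 40: {(22, 38, 6), (25, 38, 6), (28, 1, 10), (28, 1, 18), (28, 1, 19), (28, 1, 26), (28, 1, 4), (28, 38, 6), (30, 38, 6), (35, 38, 6), (40, 38, 6)}
Projecting to D, E (5 duplicate(s) eliminated): {(1, 10), (1, 18), (1, 19), (1, 26), (1, 4), (38, 6)}
Set union of the two operands is {(1, 10), (1, 18), (1, 19), (1, 26), (1, 4), (11, 8), (18, 14), (21, 21), (32, 7), (38, 6), (9, 39)}.
Projecting to E, D: {(10, 1), (14, 18), (18, 1), (19, 1), (21, 21), (26, 1), (39, 9), (4, 1), (6, 38), (7, 32), (8, 11)}

{(10, 1), (14, 18), (18, 1), (19, 1), (21, 21), (26, 1), (39, 9), (4, 1), (6, 38), (7, 32), (8, 11)}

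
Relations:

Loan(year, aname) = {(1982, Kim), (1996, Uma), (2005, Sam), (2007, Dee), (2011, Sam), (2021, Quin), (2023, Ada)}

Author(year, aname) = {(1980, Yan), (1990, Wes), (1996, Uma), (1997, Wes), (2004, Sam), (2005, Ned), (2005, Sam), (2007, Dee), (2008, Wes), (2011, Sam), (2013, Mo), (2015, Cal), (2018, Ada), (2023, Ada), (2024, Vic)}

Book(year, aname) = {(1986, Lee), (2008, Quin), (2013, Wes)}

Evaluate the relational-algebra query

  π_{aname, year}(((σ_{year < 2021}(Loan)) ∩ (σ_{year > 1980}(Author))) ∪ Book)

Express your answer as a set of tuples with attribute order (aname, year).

Selection year < 2021: {(1982, Kim), (1996, Uma), (2005, Sam), (2007, Dee), (2011, Sam)}
Selection year > 1980: {(1990, Wes), (1996, Uma), (1997, Wes), (2004, Sam), (2005, Ned), (2005, Sam), (2007, Dee), (2008, Wes), (2011, Sam), (2013, Mo), (2015, Cal), (2018, Ada), (2023, Ada), (2024, Vic)}
Set intersection of the two operands is {(1996, Uma), (2005, Sam), (2007, Dee), (2011, Sam)}.
Set union of the two operands is {(1986, Lee), (1996, Uma), (2005, Sam), (2007, Dee), (2008, Quin), (2011, Sam), (2013, Wes)}.
Projecting to aname, year: {(Dee, 2007), (Lee, 1986), (Quin, 2008), (Sam, 2005), (Sam, 2011), (Uma, 1996), (Wes, 2013)}

{(Dee, 2007), (Lee, 1986), (Quin, 2008), (Sam, 2005), (Sam, 2011), (Uma, 1996), (Wes, 2013)}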